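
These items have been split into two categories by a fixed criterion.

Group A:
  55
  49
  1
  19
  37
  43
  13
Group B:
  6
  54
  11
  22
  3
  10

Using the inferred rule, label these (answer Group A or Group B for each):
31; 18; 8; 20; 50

Group A, Group B, Group B, Group B, Group B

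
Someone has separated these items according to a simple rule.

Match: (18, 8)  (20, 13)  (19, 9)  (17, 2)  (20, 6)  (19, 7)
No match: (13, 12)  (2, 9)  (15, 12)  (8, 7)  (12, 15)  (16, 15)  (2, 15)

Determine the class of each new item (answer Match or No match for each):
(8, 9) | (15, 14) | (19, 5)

No match, No match, Match

The distinguishing property — first ≥ 17 — holds for all the 'Match' cases and none of the 'No match' cases.
No match: (8, 9), since first 8.
No match: (15, 14), since first 15.
Match: (19, 5), since first 19.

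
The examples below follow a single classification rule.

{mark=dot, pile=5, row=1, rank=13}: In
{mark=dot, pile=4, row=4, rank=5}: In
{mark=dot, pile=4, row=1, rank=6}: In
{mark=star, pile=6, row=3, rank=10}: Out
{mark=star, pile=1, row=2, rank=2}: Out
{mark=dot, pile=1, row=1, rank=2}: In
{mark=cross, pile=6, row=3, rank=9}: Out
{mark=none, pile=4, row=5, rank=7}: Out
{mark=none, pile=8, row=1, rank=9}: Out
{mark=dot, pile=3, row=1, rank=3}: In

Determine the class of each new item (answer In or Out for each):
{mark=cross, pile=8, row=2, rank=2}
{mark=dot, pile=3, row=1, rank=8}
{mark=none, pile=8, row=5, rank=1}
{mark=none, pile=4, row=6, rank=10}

Out, In, Out, Out

A rule that fits every label: mark is dot — true of each 'In' example, false of each 'Out' one.
{mark=cross, pile=8, row=2, rank=2}: mark is cross, doesn't qualify → Out.
{mark=dot, pile=3, row=1, rank=8}: mark is dot, qualifies → In.
{mark=none, pile=8, row=5, rank=1}: mark is none, doesn't qualify → Out.
{mark=none, pile=4, row=6, rank=10}: mark is none, doesn't qualify → Out.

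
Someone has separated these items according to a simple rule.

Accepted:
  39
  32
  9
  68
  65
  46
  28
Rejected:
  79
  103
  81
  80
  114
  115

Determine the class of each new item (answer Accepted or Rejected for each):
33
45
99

The rule appears to be: at most 68.
33: 33 ≤ 68, passes → Accepted. 45: 45 ≤ 68, passes → Accepted. 99: 99 > 68, does not fit → Rejected.

Accepted, Accepted, Rejected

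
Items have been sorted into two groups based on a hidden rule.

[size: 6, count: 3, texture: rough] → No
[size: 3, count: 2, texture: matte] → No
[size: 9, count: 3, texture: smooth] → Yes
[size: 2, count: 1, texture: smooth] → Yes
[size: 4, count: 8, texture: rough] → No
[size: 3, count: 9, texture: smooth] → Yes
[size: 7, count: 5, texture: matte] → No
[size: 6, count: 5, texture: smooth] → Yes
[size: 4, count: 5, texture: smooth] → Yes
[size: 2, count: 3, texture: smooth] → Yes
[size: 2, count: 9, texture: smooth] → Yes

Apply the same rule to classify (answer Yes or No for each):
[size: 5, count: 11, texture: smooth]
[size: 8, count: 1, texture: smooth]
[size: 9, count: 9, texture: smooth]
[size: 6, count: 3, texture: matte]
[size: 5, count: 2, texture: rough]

Yes, Yes, Yes, No, No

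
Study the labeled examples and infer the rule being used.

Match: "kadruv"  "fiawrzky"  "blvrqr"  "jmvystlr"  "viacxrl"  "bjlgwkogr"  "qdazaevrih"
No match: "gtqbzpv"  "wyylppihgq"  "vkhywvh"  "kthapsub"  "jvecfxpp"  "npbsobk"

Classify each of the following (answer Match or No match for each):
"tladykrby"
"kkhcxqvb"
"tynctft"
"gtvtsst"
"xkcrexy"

Match, No match, No match, No match, Match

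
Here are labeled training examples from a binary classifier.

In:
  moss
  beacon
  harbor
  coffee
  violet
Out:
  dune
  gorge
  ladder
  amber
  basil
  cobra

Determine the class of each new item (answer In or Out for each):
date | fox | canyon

Out, Out, In

Rule: even length AND contains 'o'. This holds for each 'In' example and fails for each 'Out' one.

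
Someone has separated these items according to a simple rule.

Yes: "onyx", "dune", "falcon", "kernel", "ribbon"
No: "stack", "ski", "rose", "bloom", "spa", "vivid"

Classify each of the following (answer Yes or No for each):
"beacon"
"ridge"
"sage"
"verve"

Yes, No, No, No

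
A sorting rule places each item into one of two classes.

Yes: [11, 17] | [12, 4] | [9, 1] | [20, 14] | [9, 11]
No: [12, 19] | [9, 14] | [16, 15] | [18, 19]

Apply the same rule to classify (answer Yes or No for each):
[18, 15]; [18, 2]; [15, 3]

No, Yes, Yes

'Yes' ⟺ sum is even.
[18, 15]: 18+15 = 33 — doesn't match, so No. [18, 2]: 18+2 = 20 — fits, so Yes. [15, 3]: 15+3 = 18 — fits, so Yes.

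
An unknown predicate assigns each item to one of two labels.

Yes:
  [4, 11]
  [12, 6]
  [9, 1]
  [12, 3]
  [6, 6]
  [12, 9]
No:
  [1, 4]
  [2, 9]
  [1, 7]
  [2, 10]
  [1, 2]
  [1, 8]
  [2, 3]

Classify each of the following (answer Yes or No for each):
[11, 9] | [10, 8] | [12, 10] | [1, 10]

'Yes' ⟺ first ≥ 3.

Yes, Yes, Yes, No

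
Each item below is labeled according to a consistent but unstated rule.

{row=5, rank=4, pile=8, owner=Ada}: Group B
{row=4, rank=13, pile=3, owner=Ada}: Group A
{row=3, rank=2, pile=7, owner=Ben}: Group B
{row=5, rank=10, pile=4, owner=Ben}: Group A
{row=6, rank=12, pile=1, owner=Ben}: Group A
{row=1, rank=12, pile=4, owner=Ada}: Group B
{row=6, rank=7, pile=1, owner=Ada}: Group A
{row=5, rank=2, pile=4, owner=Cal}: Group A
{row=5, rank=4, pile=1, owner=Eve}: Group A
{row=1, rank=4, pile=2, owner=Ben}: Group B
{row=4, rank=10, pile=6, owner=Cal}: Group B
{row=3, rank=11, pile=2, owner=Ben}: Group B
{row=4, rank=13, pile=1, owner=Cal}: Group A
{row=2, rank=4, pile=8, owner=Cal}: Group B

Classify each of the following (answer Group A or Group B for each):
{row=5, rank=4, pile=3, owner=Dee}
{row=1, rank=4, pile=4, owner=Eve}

The common property of the 'Group A' items is: pile ≤ 4 AND row ≥ 4. No 'Group B' item has it.
{row=5, rank=4, pile=3, owner=Dee}: Group A (pile = 3, row = 5). {row=1, rank=4, pile=4, owner=Eve}: Group B (pile = 4, row = 1).

Group A, Group B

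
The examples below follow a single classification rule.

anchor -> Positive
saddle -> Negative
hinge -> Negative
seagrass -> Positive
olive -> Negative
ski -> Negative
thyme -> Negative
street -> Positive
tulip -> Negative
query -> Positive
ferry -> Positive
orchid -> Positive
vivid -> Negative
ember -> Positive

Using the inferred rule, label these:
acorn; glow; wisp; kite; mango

Positive, Negative, Negative, Negative, Negative

All 'Positive' examples share one property — contains 'r' — and every 'Negative' example lacks it.
Positive: acorn, since has 'r'.
Negative: glow, since no 'r'.
Negative: wisp, since no 'r'.
Negative: kite, since no 'r'.
Negative: mango, since no 'r'.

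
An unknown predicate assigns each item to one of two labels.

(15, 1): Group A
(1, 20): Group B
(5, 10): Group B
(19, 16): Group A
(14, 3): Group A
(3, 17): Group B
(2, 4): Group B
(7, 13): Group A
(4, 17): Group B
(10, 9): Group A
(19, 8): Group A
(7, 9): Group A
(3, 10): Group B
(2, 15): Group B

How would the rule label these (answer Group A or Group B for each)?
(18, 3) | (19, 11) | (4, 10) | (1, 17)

Group A, Group A, Group B, Group B

A rule that fits every label: first ≥ 7 — true of each 'Group A' example, false of each 'Group B' one.
(18, 3): first 18, passes → Group A. (19, 11): first 19, passes → Group A. (4, 10): first 4, doesn't match → Group B. (1, 17): first 1, doesn't match → Group B.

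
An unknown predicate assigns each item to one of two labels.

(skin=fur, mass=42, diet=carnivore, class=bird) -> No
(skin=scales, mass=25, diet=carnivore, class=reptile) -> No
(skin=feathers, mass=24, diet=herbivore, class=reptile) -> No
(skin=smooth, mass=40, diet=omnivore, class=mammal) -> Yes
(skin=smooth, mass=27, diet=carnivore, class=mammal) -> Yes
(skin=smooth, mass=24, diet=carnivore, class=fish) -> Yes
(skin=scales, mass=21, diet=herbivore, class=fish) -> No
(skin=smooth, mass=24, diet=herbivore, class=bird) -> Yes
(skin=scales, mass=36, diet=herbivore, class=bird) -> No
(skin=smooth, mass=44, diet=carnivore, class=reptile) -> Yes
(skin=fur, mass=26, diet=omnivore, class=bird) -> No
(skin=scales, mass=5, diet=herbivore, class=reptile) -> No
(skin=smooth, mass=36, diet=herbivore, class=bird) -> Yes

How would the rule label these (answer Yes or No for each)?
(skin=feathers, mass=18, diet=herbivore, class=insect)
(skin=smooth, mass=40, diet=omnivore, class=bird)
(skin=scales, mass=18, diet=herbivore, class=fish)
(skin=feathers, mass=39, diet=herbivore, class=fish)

No, Yes, No, No

The rule appears to be: skin is smooth.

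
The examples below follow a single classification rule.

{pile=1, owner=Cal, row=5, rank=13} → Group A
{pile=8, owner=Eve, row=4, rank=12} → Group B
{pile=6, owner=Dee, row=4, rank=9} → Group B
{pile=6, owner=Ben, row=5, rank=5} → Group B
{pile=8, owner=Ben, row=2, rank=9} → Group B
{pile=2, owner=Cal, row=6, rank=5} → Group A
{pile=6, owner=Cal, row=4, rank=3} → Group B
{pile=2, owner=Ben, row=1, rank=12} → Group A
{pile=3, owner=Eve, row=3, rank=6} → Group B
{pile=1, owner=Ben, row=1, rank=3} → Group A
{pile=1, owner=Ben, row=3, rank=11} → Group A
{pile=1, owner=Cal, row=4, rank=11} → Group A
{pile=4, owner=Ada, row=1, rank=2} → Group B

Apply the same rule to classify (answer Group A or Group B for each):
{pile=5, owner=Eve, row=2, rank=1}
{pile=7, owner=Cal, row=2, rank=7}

Group B, Group B

'Group A' ⟺ pile ≤ 2.
Group B: {pile=5, owner=Eve, row=2, rank=1}, since pile = 5.
Group B: {pile=7, owner=Cal, row=2, rank=7}, since pile = 7.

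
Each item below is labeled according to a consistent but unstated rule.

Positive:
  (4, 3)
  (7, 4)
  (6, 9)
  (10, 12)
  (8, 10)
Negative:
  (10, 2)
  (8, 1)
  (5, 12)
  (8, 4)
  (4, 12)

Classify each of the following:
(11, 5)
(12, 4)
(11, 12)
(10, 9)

The distinguishing property — |first − second| ≤ 3 — holds for all the 'Positive' cases and none of the 'Negative' cases.

Negative, Negative, Positive, Positive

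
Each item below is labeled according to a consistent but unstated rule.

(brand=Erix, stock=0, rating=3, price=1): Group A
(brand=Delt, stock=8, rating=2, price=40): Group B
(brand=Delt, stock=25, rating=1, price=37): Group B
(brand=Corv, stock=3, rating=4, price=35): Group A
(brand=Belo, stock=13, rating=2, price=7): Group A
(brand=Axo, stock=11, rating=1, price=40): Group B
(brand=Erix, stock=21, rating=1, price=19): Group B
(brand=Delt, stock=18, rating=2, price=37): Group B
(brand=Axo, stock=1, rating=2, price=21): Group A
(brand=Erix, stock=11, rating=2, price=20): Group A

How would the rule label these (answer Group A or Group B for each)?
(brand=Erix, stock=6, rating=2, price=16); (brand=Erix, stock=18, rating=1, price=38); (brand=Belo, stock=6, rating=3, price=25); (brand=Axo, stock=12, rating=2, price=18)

Group A, Group B, Group A, Group A

A rule that fits every label: price ≤ 35 AND rating ≥ 2 — true of each 'Group A' example, false of each 'Group B' one.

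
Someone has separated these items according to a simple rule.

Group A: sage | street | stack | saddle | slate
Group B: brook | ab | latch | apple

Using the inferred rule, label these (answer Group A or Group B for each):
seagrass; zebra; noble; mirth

Group A, Group B, Group B, Group B

Every 'Group A' example satisfies: contains 's'. None of the 'Group B' examples do.
seagrass: has 's' — checks out, so Group A.
zebra: no 's' — fails the rule, so Group B.
noble: no 's' — fails the rule, so Group B.
mirth: no 's' — fails the rule, so Group B.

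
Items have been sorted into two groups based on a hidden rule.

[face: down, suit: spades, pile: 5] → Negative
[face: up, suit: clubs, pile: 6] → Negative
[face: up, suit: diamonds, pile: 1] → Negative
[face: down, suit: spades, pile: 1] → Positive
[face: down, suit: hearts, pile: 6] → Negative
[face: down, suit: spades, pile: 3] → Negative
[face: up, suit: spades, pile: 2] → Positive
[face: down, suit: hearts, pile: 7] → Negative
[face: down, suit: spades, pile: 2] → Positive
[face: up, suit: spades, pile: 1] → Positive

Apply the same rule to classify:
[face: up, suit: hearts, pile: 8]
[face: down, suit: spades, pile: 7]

Negative, Negative

One predicate separates the groups cleanly: suit is spades AND pile ≤ 2.
[face: up, suit: hearts, pile: 8]: suit is hearts, pile = 8 — does not pass, so Negative. [face: down, suit: spades, pile: 7]: suit is spades, pile = 7 — does not pass, so Negative.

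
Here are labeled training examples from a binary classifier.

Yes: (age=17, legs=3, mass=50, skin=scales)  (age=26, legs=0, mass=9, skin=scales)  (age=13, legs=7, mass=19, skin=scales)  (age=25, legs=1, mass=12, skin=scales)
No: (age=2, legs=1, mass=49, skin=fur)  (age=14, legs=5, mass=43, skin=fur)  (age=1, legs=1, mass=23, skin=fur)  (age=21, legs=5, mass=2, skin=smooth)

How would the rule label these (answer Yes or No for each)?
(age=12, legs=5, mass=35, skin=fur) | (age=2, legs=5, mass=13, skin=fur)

The pattern is that an item is 'Yes' exactly when: skin is scales.
(age=12, legs=5, mass=35, skin=fur): skin is fur — doesn't qualify, so No.
(age=2, legs=5, mass=13, skin=fur): skin is fur — doesn't qualify, so No.

No, No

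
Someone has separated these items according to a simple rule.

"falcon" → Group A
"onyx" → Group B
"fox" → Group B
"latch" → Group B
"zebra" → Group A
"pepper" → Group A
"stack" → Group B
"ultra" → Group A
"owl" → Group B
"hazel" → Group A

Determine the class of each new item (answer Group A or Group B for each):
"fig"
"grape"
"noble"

The classifier is using: has ≥ 2 vowels.

Group B, Group A, Group A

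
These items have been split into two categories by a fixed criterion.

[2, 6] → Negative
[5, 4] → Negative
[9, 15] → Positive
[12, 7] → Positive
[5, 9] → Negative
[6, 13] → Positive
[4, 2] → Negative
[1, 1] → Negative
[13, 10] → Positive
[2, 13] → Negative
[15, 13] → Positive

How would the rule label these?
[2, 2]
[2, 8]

The classifier is using: sum ≥ 19.

Negative, Negative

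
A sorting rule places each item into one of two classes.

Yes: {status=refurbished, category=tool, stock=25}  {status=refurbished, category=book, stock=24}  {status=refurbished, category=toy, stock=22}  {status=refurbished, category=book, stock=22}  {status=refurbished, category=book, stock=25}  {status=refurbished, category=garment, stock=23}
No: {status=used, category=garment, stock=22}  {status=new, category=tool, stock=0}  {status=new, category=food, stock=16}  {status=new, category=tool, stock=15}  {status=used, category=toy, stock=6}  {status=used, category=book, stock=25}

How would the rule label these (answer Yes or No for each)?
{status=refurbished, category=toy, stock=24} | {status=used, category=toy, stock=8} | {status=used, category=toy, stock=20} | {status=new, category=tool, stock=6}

The simplest hypothesis consistent with all the labels is: status is refurbished.
{status=refurbished, category=toy, stock=24} — status is refurbished, hence Yes.
{status=used, category=toy, stock=8} — status is used, hence No.
{status=used, category=toy, stock=20} — status is used, hence No.
{status=new, category=tool, stock=6} — status is new, hence No.

Yes, No, No, No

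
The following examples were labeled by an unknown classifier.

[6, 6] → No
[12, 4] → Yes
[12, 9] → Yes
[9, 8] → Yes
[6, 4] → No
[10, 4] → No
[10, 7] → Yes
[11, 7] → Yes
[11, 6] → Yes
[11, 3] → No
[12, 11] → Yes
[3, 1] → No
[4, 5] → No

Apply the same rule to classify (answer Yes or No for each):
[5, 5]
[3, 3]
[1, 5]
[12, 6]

Rule: sum ≥ 16. This holds for each 'Yes' example and fails for each 'No' one.
[5, 5]: No (5+5 = 10).
[3, 3]: No (3+3 = 6).
[1, 5]: No (1+5 = 6).
[12, 6]: Yes (12+6 = 18).

No, No, No, Yes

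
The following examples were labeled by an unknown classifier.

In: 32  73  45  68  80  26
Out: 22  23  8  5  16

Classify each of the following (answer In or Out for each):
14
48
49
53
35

The distinguishing property — at least 26 — holds for all the 'In' cases and none of the 'Out' cases.
14 → 14 < 26 → Out. 48 → 48 ≥ 26 → In. 49 → 49 ≥ 26 → In. 53 → 53 ≥ 26 → In. 35 → 35 ≥ 26 → In.

Out, In, In, In, In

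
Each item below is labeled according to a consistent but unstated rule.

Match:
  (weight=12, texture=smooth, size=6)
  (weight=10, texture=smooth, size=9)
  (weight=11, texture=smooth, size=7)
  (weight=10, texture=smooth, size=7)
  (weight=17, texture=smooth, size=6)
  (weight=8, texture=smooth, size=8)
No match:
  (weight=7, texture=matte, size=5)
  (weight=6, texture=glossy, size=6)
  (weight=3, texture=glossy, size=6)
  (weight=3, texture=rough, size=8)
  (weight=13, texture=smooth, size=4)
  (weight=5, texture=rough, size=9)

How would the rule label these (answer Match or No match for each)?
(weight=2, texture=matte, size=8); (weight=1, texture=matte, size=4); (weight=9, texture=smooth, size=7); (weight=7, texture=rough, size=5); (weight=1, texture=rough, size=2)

No match, No match, Match, No match, No match

A rule that fits every label: texture is smooth AND size ≥ 5 — true of each 'Match' example, false of each 'No match' one.
(weight=2, texture=matte, size=8): texture is matte, size = 8 — lacks this property, so No match. (weight=1, texture=matte, size=4): texture is matte, size = 4 — lacks this property, so No match. (weight=9, texture=smooth, size=7): texture is smooth, size = 7 — qualifies, so Match. (weight=7, texture=rough, size=5): texture is rough, size = 5 — lacks this property, so No match. (weight=1, texture=rough, size=2): texture is rough, size = 2 — lacks this property, so No match.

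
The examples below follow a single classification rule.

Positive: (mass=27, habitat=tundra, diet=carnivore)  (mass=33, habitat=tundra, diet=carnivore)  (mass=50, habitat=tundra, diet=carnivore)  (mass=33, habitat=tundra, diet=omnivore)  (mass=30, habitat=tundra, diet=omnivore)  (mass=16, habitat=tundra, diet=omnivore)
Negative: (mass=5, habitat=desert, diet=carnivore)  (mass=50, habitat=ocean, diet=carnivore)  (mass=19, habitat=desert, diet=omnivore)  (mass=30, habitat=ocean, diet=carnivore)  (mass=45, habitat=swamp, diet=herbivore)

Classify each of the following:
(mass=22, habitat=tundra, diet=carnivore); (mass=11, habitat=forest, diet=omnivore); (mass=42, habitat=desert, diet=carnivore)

Positive, Negative, Negative

The pattern is that an item is 'Positive' exactly when: habitat is tundra.
(mass=22, habitat=tundra, diet=carnivore) → habitat is tundra → Positive.
(mass=11, habitat=forest, diet=omnivore) → habitat is forest → Negative.
(mass=42, habitat=desert, diet=carnivore) → habitat is desert → Negative.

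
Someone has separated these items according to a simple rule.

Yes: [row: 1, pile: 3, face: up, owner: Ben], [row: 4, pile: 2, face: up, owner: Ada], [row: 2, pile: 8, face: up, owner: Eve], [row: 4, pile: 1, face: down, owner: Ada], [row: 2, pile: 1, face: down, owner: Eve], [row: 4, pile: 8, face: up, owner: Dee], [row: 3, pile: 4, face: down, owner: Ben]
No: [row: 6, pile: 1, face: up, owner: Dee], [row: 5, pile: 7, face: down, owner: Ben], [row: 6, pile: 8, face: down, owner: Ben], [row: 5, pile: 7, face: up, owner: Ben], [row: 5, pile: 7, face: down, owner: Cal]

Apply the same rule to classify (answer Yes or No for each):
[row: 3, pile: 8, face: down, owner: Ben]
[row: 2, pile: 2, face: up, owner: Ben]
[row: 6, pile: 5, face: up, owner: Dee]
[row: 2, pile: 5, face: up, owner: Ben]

Every 'Yes' example satisfies: row ≤ 4. None of the 'No' examples do.
[row: 3, pile: 8, face: down, owner: Ben]: Yes (row = 3). [row: 2, pile: 2, face: up, owner: Ben]: Yes (row = 2). [row: 6, pile: 5, face: up, owner: Dee]: No (row = 6). [row: 2, pile: 5, face: up, owner: Ben]: Yes (row = 2).

Yes, Yes, No, Yes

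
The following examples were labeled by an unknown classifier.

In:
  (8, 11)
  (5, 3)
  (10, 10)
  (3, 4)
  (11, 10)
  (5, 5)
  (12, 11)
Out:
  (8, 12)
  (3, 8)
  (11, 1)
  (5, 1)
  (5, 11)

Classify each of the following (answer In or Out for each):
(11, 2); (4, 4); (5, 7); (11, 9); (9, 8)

The pattern is that an item is 'In' exactly when: |first − second| ≤ 3.
Out: (11, 2), since |11−2| = 9. In: (4, 4), since |4−4| = 0. In: (5, 7), since |5−7| = 2. In: (11, 9), since |11−9| = 2. In: (9, 8), since |9−8| = 1.

Out, In, In, In, In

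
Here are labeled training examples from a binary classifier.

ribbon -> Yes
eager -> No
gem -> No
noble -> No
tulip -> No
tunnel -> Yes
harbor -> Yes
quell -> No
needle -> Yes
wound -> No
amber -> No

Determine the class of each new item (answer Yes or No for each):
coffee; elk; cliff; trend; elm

The simplest hypothesis consistent with all the labels is: even length.
Yes: coffee, since length 6.
No: elk, since length 3.
No: cliff, since length 5.
No: trend, since length 5.
No: elm, since length 3.

Yes, No, No, No, No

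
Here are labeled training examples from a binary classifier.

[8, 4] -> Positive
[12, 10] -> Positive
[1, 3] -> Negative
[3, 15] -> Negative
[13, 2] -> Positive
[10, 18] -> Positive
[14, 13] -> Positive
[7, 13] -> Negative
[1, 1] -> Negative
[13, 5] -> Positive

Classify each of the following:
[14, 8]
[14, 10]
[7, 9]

Every 'Positive' example satisfies: first ≥ 8. None of the 'Negative' examples do.
Positive: [14, 8], since first 14.
Positive: [14, 10], since first 14.
Negative: [7, 9], since first 7.

Positive, Positive, Negative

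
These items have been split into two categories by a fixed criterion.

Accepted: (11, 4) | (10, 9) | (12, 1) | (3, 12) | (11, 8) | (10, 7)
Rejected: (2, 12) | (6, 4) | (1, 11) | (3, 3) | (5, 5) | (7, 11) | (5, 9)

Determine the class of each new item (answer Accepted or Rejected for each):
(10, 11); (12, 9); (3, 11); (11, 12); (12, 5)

A rule that fits every label: sum is odd — true of each 'Accepted' example, false of each 'Rejected' one.
Accepted: (10, 11), since 10+11 = 21. Accepted: (12, 9), since 12+9 = 21. Rejected: (3, 11), since 3+11 = 14. Accepted: (11, 12), since 11+12 = 23. Accepted: (12, 5), since 12+5 = 17.

Accepted, Accepted, Rejected, Accepted, Accepted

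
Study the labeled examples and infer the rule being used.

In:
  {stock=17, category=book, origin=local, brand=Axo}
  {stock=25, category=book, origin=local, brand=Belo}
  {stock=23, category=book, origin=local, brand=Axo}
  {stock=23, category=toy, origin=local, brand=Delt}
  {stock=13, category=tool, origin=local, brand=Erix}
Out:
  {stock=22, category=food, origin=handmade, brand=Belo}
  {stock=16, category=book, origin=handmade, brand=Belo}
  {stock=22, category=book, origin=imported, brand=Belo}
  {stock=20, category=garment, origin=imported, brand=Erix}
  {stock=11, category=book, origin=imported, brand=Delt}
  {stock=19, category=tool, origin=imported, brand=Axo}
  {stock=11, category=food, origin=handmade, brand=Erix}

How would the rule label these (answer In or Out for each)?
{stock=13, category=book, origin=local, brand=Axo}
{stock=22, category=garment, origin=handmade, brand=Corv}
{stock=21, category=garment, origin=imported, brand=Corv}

In, Out, Out

Every 'In' example satisfies: origin is local. None of the 'Out' examples do.
{stock=13, category=book, origin=local, brand=Axo}: origin is local — has this property, so In. {stock=22, category=garment, origin=handmade, brand=Corv}: origin is handmade — fails this test, so Out. {stock=21, category=garment, origin=imported, brand=Corv}: origin is imported — fails this test, so Out.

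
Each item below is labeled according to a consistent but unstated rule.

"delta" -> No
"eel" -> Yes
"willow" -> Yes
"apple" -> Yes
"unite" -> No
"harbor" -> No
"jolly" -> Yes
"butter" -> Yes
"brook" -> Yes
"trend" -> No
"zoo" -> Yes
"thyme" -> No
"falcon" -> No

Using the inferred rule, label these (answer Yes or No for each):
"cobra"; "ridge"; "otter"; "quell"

No, No, Yes, Yes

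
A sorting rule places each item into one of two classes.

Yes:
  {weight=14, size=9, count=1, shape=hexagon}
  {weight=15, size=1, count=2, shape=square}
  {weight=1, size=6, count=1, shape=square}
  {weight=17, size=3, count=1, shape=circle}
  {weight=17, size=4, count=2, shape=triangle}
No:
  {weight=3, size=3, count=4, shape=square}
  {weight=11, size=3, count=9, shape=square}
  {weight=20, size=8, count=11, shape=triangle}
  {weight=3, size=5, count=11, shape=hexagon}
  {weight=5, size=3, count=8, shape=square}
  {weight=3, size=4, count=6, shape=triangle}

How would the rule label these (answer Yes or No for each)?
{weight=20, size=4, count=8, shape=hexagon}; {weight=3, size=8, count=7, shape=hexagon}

The simplest hypothesis consistent with all the labels is: count ≤ 2.
{weight=20, size=4, count=8, shape=hexagon}: count = 8 — does not pass, so No. {weight=3, size=8, count=7, shape=hexagon}: count = 7 — does not pass, so No.

No, No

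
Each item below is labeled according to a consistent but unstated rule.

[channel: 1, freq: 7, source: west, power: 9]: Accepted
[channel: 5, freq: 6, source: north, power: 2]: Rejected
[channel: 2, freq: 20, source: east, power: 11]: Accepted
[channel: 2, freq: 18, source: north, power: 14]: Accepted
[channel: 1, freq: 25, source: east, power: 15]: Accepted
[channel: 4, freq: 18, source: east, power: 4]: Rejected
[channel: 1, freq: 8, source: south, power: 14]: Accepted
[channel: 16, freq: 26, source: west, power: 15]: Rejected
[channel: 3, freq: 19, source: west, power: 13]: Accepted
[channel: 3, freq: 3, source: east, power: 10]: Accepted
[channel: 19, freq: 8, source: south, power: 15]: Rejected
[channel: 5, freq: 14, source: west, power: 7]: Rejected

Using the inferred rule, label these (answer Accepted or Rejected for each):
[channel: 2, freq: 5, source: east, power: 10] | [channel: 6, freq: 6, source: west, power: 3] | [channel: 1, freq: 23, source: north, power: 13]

The rule appears to be: channel ≤ 3.

Accepted, Rejected, Accepted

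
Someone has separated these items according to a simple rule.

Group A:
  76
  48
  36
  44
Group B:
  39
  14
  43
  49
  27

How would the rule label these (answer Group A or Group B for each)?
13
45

Group B, Group B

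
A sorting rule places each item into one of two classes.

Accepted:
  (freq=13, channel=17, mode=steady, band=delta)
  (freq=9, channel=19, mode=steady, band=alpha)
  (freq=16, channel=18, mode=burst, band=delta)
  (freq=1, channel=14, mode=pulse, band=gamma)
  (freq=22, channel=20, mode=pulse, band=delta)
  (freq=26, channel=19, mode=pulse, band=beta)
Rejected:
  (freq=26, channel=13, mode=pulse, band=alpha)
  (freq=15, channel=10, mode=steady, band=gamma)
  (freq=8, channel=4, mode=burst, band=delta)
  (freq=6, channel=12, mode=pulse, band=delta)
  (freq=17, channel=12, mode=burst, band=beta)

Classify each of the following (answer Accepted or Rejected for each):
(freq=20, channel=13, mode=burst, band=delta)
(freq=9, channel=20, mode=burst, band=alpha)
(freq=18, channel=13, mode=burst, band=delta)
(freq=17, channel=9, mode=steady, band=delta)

Rule: channel ≥ 14. This holds for each 'Accepted' example and fails for each 'Rejected' one.
(freq=20, channel=13, mode=burst, band=delta): channel = 13, does not fit → Rejected. (freq=9, channel=20, mode=burst, band=alpha): channel = 20, matches → Accepted. (freq=18, channel=13, mode=burst, band=delta): channel = 13, does not fit → Rejected. (freq=17, channel=9, mode=steady, band=delta): channel = 9, does not fit → Rejected.

Rejected, Accepted, Rejected, Rejected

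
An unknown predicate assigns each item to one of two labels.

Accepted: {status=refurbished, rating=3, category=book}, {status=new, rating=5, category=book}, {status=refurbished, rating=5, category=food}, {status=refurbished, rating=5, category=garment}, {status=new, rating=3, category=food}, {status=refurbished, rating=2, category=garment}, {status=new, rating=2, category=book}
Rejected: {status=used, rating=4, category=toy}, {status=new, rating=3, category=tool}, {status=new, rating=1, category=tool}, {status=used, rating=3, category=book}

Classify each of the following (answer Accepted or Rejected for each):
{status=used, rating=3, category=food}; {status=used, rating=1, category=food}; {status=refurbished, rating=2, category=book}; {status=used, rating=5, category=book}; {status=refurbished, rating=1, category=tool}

Rejected, Rejected, Accepted, Rejected, Rejected

Every 'Accepted' example satisfies: category is not tool AND status is not used. None of the 'Rejected' examples do.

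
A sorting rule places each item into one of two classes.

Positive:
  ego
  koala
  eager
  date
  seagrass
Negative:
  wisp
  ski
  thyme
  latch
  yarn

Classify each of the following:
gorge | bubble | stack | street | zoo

The distinguishing property — has ≥ 2 vowels — holds for all the 'Positive' cases and none of the 'Negative' cases.
gorge → 2 vowels → Positive.
bubble → 2 vowels → Positive.
stack → 1 vowel → Negative.
street → 2 vowels → Positive.
zoo → 2 vowels → Positive.

Positive, Positive, Negative, Positive, Positive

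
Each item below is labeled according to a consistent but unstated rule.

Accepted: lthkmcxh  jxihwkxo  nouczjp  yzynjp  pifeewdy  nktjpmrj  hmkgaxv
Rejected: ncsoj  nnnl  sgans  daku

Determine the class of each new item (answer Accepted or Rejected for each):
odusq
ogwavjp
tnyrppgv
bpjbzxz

The distinguishing property — length ≥ 6 — holds for all the 'Accepted' cases and none of the 'Rejected' cases.

Rejected, Accepted, Accepted, Accepted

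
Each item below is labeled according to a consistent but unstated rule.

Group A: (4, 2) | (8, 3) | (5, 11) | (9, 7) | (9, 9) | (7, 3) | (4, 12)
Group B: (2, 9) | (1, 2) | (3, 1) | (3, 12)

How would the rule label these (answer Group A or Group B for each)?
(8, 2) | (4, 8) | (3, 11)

The rule appears to be: first ≥ 4.

Group A, Group A, Group B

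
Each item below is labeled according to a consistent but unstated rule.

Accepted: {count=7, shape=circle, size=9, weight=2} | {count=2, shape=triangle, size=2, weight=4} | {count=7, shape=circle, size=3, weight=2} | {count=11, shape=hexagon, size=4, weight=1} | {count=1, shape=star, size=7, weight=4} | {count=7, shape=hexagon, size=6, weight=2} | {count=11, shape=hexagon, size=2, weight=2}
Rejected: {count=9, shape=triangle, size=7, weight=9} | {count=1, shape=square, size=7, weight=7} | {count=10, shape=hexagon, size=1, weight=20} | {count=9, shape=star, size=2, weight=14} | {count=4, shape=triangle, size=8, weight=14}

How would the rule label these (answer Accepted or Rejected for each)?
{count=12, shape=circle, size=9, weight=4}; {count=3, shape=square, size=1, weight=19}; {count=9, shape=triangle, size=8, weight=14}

The common property of the 'Accepted' items is: weight ≤ 4. No 'Rejected' item has it.
{count=12, shape=circle, size=9, weight=4} — weight = 4, hence Accepted.
{count=3, shape=square, size=1, weight=19} — weight = 19, hence Rejected.
{count=9, shape=triangle, size=8, weight=14} — weight = 14, hence Rejected.

Accepted, Rejected, Rejected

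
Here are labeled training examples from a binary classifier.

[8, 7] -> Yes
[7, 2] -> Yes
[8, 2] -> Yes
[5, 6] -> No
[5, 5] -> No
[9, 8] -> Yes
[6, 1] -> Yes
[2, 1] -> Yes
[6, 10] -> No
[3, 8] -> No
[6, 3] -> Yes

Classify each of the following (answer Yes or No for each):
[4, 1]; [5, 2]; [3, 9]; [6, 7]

Yes, Yes, No, No

Every 'Yes' example satisfies: first > second. None of the 'No' examples do.
Yes: [4, 1], since 4 > 1.
Yes: [5, 2], since 5 > 2.
No: [3, 9], since 3 < 9.
No: [6, 7], since 6 < 7.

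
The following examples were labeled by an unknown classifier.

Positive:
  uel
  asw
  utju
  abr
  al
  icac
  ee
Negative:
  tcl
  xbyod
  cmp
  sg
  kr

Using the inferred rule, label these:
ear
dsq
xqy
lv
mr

The classifier is using: starts with a vowel.

Positive, Negative, Negative, Negative, Negative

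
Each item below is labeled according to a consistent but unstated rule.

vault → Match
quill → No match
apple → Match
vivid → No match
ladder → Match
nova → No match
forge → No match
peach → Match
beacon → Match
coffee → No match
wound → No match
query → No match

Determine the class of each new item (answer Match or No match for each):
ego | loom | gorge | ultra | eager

No match, No match, No match, Match, Match

Rule: length ≥ 5 AND contains 'a'. This holds for each 'Match' example and fails for each 'No match' one.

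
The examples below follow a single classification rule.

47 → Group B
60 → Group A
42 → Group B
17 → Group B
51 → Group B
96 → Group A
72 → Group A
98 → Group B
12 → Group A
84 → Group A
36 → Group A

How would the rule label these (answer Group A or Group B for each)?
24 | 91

Group A, Group B

The pattern is that an item is 'Group A' exactly when: multiple of 4.
24: 24 = 4·6, fits → Group A. 91: 91 = 4·22 + 3, does not satisfy this → Group B.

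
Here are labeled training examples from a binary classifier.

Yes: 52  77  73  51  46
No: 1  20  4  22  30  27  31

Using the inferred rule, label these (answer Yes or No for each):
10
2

No, No

The common property of the 'Yes' items is: at least 46. No 'No' item has it.
10 — 10 < 46, hence No. 2 — 2 < 46, hence No.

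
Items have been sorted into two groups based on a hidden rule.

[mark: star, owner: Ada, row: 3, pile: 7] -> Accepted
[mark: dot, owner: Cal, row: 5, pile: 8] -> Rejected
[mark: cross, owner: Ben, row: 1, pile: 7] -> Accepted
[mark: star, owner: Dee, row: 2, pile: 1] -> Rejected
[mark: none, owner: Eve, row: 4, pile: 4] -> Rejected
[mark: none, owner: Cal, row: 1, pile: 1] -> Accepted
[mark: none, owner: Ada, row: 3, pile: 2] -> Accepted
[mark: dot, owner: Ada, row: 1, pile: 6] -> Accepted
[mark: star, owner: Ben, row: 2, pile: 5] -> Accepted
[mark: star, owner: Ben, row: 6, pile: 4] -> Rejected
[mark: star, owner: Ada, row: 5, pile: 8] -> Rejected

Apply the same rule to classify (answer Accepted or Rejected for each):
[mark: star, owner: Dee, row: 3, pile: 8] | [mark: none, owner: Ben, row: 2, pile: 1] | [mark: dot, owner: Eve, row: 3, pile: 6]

Rejected, Accepted, Accepted

The rule appears to be: owner is not Dee AND row ≤ 3.
[mark: star, owner: Dee, row: 3, pile: 8] → owner is Dee, row = 3 → Rejected. [mark: none, owner: Ben, row: 2, pile: 1] → owner is Ben, row = 2 → Accepted. [mark: dot, owner: Eve, row: 3, pile: 6] → owner is Eve, row = 3 → Accepted.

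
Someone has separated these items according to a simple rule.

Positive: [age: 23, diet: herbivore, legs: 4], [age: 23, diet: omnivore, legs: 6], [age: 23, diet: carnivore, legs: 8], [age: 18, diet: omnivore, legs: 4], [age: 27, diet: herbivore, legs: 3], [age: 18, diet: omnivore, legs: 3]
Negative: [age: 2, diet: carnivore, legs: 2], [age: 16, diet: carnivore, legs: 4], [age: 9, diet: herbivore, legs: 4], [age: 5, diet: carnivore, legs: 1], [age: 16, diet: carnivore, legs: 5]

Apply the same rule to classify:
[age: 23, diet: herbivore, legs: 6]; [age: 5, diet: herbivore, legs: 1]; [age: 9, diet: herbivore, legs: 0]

The pattern is that an item is 'Positive' exactly when: age ≥ 18.
Positive: [age: 23, diet: herbivore, legs: 6], since age = 23.
Negative: [age: 5, diet: herbivore, legs: 1], since age = 5.
Negative: [age: 9, diet: herbivore, legs: 0], since age = 9.

Positive, Negative, Negative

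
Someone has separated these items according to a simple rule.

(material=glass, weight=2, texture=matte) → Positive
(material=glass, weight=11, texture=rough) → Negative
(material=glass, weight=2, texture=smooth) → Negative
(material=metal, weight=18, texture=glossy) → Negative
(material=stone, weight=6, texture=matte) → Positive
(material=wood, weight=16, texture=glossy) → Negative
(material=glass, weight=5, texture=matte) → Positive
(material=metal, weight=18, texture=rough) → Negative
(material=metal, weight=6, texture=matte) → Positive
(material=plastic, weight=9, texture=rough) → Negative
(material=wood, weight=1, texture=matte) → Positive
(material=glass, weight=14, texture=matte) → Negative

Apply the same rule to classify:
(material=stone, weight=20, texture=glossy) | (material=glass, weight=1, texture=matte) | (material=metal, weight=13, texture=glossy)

Negative, Positive, Negative

Rule: texture is matte AND weight ≤ 6. This holds for each 'Positive' example and fails for each 'Negative' one.
(material=stone, weight=20, texture=glossy) — texture is glossy, weight = 20, hence Negative.
(material=glass, weight=1, texture=matte) — texture is matte, weight = 1, hence Positive.
(material=metal, weight=13, texture=glossy) — texture is glossy, weight = 13, hence Negative.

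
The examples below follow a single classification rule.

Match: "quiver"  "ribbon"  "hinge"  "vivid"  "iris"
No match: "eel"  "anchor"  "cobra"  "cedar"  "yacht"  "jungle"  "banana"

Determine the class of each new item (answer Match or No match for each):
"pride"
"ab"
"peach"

Match, No match, No match

The pattern is that an item is 'Match' exactly when: contains 'i'.
"pride" — has 'i', hence Match.
"ab" — no 'i', hence No match.
"peach" — no 'i', hence No match.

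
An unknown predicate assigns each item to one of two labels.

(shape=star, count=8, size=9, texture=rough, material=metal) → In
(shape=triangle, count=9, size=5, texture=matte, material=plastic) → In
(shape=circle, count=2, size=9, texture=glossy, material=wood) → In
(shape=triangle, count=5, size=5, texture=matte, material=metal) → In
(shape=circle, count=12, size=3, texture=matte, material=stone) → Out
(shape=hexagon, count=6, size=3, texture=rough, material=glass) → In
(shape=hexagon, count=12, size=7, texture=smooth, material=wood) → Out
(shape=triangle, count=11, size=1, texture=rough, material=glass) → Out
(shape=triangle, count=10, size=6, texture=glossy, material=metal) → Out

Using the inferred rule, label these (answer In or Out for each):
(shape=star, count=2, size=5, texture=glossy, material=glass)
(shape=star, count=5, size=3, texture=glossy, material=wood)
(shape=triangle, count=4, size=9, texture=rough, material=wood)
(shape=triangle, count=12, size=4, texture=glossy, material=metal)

In, In, In, Out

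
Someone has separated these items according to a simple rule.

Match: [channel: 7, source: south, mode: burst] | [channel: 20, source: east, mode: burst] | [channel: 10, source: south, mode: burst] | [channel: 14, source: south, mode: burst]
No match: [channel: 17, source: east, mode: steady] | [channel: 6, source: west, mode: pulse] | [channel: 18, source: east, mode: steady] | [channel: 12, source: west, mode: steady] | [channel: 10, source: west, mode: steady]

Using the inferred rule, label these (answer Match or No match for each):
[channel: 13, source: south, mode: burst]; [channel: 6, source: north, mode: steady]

Match, No match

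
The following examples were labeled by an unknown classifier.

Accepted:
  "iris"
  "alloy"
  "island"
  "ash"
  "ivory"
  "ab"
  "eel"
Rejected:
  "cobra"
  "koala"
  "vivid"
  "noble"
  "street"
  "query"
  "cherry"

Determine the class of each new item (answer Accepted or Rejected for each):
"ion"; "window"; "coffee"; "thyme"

Accepted, Rejected, Rejected, Rejected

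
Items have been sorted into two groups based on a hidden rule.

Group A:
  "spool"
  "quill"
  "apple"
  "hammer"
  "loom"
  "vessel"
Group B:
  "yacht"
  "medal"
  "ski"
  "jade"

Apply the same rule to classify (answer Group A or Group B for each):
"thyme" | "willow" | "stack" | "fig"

The rule appears to be: has a double letter.

Group B, Group A, Group B, Group B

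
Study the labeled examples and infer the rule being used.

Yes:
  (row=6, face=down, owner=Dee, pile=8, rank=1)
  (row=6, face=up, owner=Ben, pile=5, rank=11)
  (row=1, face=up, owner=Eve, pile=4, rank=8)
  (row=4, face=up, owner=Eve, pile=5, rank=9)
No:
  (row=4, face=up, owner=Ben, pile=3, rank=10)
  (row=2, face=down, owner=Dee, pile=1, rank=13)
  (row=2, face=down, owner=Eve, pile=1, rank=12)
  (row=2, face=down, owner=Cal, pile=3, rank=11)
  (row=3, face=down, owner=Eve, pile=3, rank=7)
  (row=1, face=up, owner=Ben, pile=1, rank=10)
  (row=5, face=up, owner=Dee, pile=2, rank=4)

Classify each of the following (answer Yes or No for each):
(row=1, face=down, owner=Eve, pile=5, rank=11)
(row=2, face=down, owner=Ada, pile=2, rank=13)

The common property of the 'Yes' items is: pile ≥ 4. No 'No' item has it.
Yes: (row=1, face=down, owner=Eve, pile=5, rank=11), since pile = 5.
No: (row=2, face=down, owner=Ada, pile=2, rank=13), since pile = 2.

Yes, No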